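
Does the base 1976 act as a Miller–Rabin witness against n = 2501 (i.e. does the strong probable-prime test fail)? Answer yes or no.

n − 1 = 2500 = 2^2 · 625, so s = 2 and d = 625.
Repeated squaring mod 2501: 1976^1 ≡ 1976, 1976^2 ≡ 515, 1976^4 ≡ 119, 1976^8 ≡ 1656, 1976^16 ≡ 1240, 1976^32 ≡ 1986, 1976^64 ≡ 119, 1976^128 ≡ 1656, 1976^256 ≡ 1240, 1976^512 ≡ 1986.
625 = 512 + 64 + 32 + 16 + 1, so 1976^625 ≡ 1986·119·1986·1240·1976 ≡ 50 (mod 2501).
x_0 = 1976^625 mod 2501 = 50.
x_0 is neither 1 nor 2500, so continue squaring.
x_1 = 50^2 mod 2501 = 2500.
x_1 ≡ −1, so 1976 is not a witness.

no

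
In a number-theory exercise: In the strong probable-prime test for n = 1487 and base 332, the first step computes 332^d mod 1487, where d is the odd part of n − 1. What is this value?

1

n − 1 = 1486 = 2^1 · 743, so s = 1 and d = 743.
332^743 mod 1487 = 1.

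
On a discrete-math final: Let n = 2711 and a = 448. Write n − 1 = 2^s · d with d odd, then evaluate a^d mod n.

2710

n − 1 = 2710 = 2^1 · 1355, so s = 1 and d = 1355.
448^1355 mod 2711 = 2710.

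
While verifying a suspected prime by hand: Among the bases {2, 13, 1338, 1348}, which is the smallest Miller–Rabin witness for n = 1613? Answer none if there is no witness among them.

none

n − 1 = 1612 = 2^2 · 403, so s = 2 and d = 403.
Base 2: x_0 = 2^403 mod 1613 = 1486. x_0 is neither 1 nor 1612, so continue squaring. x_1 = 1486^2 mod 1613 = 1612. x_1 ≡ −1, so 2 is not a witness.
Base 13: x_0 = 13^403 mod 1613 = 1612. x_0 = 1612 ≡ −1, so 13 is not a witness.
Base 1338: x_0 = 1338^403 mod 1613 = 127. x_0 is neither 1 nor 1612, so continue squaring. x_1 = 127^2 mod 1613 = 1612. x_1 ≡ −1, so 1338 is not a witness.
Base 1348: x_0 = 1348^403 mod 1613 = 1. x_0 = 1, so 1348 is not a witness.
No listed base is a witness for 1613.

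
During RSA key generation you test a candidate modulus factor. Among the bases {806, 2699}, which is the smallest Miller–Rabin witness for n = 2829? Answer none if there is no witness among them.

n − 1 = 2828 = 2^2 · 707, so s = 2 and d = 707.
Base 806: x_0 = 806^707 mod 2829 = 1151. x_0 is neither 1 nor 2828, so continue squaring. x_1 = 1151^2 mod 2829 = 829. Reached i = s−1 = 1 without hitting −1: 806 is a Miller–Rabin witness and 2829 is composite.
Base 2699: x_0 = 2699^707 mod 2829 = 1616. x_0 is neither 1 nor 2828, so continue squaring. x_1 = 1616^2 mod 2829 = 289. Reached i = s−1 = 1 without hitting −1: 2699 is a Miller–Rabin witness and 2829 is composite.
The smallest witness among the given bases is 806.

806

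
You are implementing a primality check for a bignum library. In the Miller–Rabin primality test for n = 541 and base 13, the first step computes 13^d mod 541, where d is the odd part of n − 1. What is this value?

52

n − 1 = 540 = 2^2 · 135, so s = 2 and d = 135.
Repeated squaring mod 541: 13^1 ≡ 13, 13^2 ≡ 169, 13^4 ≡ 429, 13^8 ≡ 101, 13^16 ≡ 463, 13^32 ≡ 133, 13^64 ≡ 377, 13^128 ≡ 387.
135 = 128 + 4 + 2 + 1, so 13^135 ≡ 387·429·169·13 ≡ 52 (mod 541).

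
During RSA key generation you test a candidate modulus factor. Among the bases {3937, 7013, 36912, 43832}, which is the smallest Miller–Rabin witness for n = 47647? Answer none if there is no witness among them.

3937

n − 1 = 47646 = 2^1 · 23823, so s = 1 and d = 23823.
Base 3937: x_0 = 3937^23823 mod 47647 = 32054. x_0 ∉ {1, 47646} and s = 1, so 3937 is a Miller–Rabin witness and 47647 is composite.
Base 7013: x_0 = 7013^23823 mod 47647 = 27778. x_0 ∉ {1, 47646} and s = 1, so 7013 is a Miller–Rabin witness and 47647 is composite.
Base 36912: x_0 = 36912^23823 mod 47647 = 12756. x_0 ∉ {1, 47646} and s = 1, so 36912 is a Miller–Rabin witness and 47647 is composite.
Base 43832: x_0 = 43832^23823 mod 47647 = 3340. x_0 ∉ {1, 47646} and s = 1, so 43832 is a Miller–Rabin witness and 47647 is composite.
The smallest witness among the given bases is 3937.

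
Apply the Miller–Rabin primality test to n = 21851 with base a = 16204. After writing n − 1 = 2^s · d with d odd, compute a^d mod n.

21850

n − 1 = 21850 = 2^1 · 10925, so s = 1 and d = 10925.
Repeated squaring mod 21851: 16204^1 ≡ 16204, 16204^2 ≡ 8000, 16204^4 ≡ 20272, 16204^8 ≡ 2227, 16204^16 ≡ 21203, 16204^32 ≡ 4735, 16204^64 ≡ 1099, 16204^128 ≡ 5996, 16204^256 ≡ 7121, 16204^512 ≡ 14321, 16204^1024 ≡ 19406, 16204^2048 ≡ 12702, 16204^4096 ≡ 14871, 16204^8192 ≡ 14521.
10925 = 8192 + 2048 + 512 + 128 + 32 + 8 + 4 + 1, so 16204^10925 ≡ 14521·12702·14321·5996·4735·2227·20272·16204 ≡ 21850 (mod 21851).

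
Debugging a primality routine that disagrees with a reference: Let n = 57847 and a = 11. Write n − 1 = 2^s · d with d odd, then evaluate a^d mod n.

n − 1 = 57846 = 2^1 · 28923, so s = 1 and d = 28923.
Repeated squaring mod 57847: 11^1 ≡ 11, 11^2 ≡ 121, 11^4 ≡ 14641, 11^8 ≡ 35746, 11^16 ≡ 51980, 11^32 ≡ 2724, 11^64 ≡ 15760, 11^128 ≡ 40429, 11^256 ≡ 37056, 11^512 ≡ 32897, 11^1024 ≡ 10933, 11^2048 ≡ 18587, 11^4096 ≡ 14285, 11^8192 ≡ 34856, 11^16384 ≡ 38042.
28923 = 16384 + 8192 + 4096 + 128 + 64 + 32 + 16 + 8 + 2 + 1, so 11^28923 ≡ 38042·34856·14285·40429·15760·2724·51980·35746·121·11 ≡ 57846 (mod 57847).

57846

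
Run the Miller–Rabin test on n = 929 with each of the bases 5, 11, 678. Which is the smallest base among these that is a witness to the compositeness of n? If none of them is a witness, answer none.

none

n − 1 = 928 = 2^5 · 29, so s = 5 and d = 29.
Base 5: x_0 = 5^29 mod 929 = 911. x_0 is neither 1 nor 928, so continue squaring. x_1 = 911^2 mod 929 = 324. x_2 = 324^2 mod 929 = 928. x_2 ≡ −1, so 5 is not a witness.
Base 11: x_0 = 11^29 mod 929 = 720. x_0 is neither 1 nor 928, so continue squaring. x_1 = 720^2 mod 929 = 18. x_2 = 18^2 mod 929 = 324. x_3 = 324^2 mod 929 = 928. x_3 ≡ −1, so 11 is not a witness.
Base 678: x_0 = 678^29 mod 929 = 632. x_0 is neither 1 nor 928, so continue squaring. x_1 = 632^2 mod 929 = 883. x_2 = 883^2 mod 929 = 258. x_3 = 258^2 mod 929 = 605. x_4 = 605^2 mod 929 = 928. x_4 ≡ −1, so 678 is not a witness.
No listed base is a witness for 929.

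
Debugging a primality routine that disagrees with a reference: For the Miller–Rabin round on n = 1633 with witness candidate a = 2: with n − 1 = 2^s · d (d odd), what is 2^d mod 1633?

358

n − 1 = 1632 = 2^5 · 51, so s = 5 and d = 51.
2^51 mod 1633 = 358.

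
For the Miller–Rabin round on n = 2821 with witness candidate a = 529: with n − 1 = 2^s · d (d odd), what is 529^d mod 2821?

1

n − 1 = 2820 = 2^2 · 705, so s = 2 and d = 705.
529^705 mod 2821 = 1.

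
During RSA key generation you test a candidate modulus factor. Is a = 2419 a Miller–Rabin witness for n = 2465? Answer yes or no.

yes

n − 1 = 2464 = 2^5 · 77, so s = 5 and d = 77.
Repeated squaring mod 2465: 2419^1 ≡ 2419, 2419^2 ≡ 2116, 2419^4 ≡ 1016, 2419^8 ≡ 1886, 2419^16 ≡ 1, 2419^32 ≡ 1, 2419^64 ≡ 1.
77 = 64 + 8 + 4 + 1, so 2419^77 ≡ 1·1886·1016·2419 ≡ 1839 (mod 2465).
x_0 = 2419^77 mod 2465 = 1839.
x_0 is neither 1 nor 2464, so continue squaring.
x_1 = 1839^2 mod 2465 = 2406.
x_2 = 2406^2 mod 2465 = 1016.
x_3 = 1016^2 mod 2465 = 1886.
x_4 = 1886^2 mod 2465 = 1.
x_4 = 1 but x_3 ≠ ±1, a nontrivial square root of 1 — 2419 is a witness and 2465 is composite.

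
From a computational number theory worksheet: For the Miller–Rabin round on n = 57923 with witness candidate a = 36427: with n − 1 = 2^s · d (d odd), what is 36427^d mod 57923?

1

n − 1 = 57922 = 2^1 · 28961, so s = 1 and d = 28961.
By repeated squaring, 36427^28961 ≡ 1 (mod 57923).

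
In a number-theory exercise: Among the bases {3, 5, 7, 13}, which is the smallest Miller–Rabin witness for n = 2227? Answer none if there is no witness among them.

3

n − 1 = 2226 = 2^1 · 1113, so s = 1 and d = 1113.
Base 3: x_0 = 3^1113 mod 2227 = 1714. x_0 ∉ {1, 2226} and s = 1, so 3 is a Miller–Rabin witness and 2227 is composite.
Base 5: x_0 = 5^1113 mod 2227 = 114. x_0 ∉ {1, 2226} and s = 1, so 5 is a Miller–Rabin witness and 2227 is composite.
Base 7: x_0 = 7^1113 mod 2227 = 146. x_0 ∉ {1, 2226} and s = 1, so 7 is a Miller–Rabin witness and 2227 is composite.
Base 13: x_0 = 13^1113 mod 2227 = 795. x_0 ∉ {1, 2226} and s = 1, so 13 is a Miller–Rabin witness and 2227 is composite.
The smallest witness among the given bases is 3.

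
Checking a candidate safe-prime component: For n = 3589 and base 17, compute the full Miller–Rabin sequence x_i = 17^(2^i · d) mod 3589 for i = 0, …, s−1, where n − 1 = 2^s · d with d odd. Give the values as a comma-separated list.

1910, 1676

n − 1 = 3588 = 2^2 · 897, so s = 2 and d = 897.
x_0 = 17^897 mod 3589 = 1910.
x_1 = 1910^2 mod 3589 = 1676.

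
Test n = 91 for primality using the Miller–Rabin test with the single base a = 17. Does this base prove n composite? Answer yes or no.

n − 1 = 90 = 2^1 · 45, so s = 1 and d = 45.
Repeated squaring mod 91: 17^1 ≡ 17, 17^2 ≡ 16, 17^4 ≡ 74, 17^8 ≡ 16, 17^16 ≡ 74, 17^32 ≡ 16.
45 = 32 + 8 + 4 + 1, so 17^45 ≡ 16·16·74·17 ≡ 90 (mod 91).
x_0 = 17^45 mod 91 = 90.
x_0 = 90 ≡ −1, so 17 is not a witness.

no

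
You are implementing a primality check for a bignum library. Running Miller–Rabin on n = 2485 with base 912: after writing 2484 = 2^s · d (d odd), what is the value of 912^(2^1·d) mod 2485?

n − 1 = 2484 = 2^2 · 621, so s = 2 and d = 621.
By repeated squaring, 912^621 ≡ 2052 (mod 2485).
x_0 = 2052.
x_1 = 2052^2 mod 2485 = 1114.

1114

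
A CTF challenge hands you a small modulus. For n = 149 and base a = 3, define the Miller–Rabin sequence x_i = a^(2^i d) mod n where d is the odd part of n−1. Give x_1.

148

n − 1 = 148 = 2^2 · 37, so s = 2 and d = 37.
x_0 = 3^37 mod 149 = 44.
x_1 = 44^2 mod 149 = 148.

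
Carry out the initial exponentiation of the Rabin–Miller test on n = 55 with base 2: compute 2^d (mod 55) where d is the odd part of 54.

n − 1 = 54 = 2^1 · 27, so s = 1 and d = 27.
2^27 mod 55 = 18.

18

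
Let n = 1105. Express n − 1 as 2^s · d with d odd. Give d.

Halving: 1104 → 552 → 276 → 138 → 69; 69 is odd.
So 1104 = 2^4 · 69.

69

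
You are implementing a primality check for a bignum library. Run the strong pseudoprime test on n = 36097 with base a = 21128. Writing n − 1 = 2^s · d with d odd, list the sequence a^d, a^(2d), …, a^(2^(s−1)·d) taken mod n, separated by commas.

30053, 35869, 15887, 6545, 25983, 30195, 36096, 1

n − 1 = 36096 = 2^8 · 141, so s = 8 and d = 141.
x_0 = 21128^141 mod 36097 = 30053.
x_1 = 30053^2 mod 36097 = 35869.
x_2 = 35869^2 mod 36097 = 15887.
x_3 = 15887^2 mod 36097 = 6545.
x_4 = 6545^2 mod 36097 = 25983.
x_5 = 25983^2 mod 36097 = 30195.
x_6 = 30195^2 mod 36097 = 36096.
x_7 = 36096^2 mod 36097 = 1.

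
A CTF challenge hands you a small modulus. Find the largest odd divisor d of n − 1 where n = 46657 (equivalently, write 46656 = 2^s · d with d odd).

729

Halving: 46656 → 23328 → 11664 → 5832 → 2916 → 1458 → 729; 729 is odd.
So 46656 = 2^6 · 729.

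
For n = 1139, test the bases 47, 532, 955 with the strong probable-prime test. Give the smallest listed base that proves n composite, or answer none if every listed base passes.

n − 1 = 1138 = 2^1 · 569, so s = 1 and d = 569.
Base 47: x_0 = 47^569 mod 1139 = 217. x_0 ∉ {1, 1138} and s = 1, so 47 is a Miller–Rabin witness and 1139 is composite.
Base 532: x_0 = 532^569 mod 1139 = 794. x_0 ∉ {1, 1138} and s = 1, so 532 is a Miller–Rabin witness and 1139 is composite.
Base 955: x_0 = 955^569 mod 1139 = 1119. x_0 ∉ {1, 1138} and s = 1, so 955 is a Miller–Rabin witness and 1139 is composite.
The smallest witness among the given bases is 47.

47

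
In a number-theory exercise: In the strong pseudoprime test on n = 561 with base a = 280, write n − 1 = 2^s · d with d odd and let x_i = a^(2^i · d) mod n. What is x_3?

n − 1 = 560 = 2^4 · 35, so s = 4 and d = 35.
x_0 = 280^35 mod 561 = 529.
x_1 = 529^2 mod 561 = 463.
x_2 = 463^2 mod 561 = 67.
x_3 = 67^2 mod 561 = 1.

1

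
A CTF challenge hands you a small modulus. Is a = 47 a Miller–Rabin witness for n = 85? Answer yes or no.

no

n − 1 = 84 = 2^2 · 21, so s = 2 and d = 21.
x_0 = 47^21 mod 85 = 47.
x_0 is neither 1 nor 84, so continue squaring.
x_1 = 47^2 mod 85 = 84.
x_1 ≡ −1, so 47 is not a witness.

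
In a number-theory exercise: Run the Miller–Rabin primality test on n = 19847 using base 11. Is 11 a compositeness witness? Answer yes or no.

yes

n − 1 = 19846 = 2^1 · 9923, so s = 1 and d = 9923.
x_0 = 11^9923 mod 19847 = 13005.
x_0 ∉ {1, 19846} and s = 1, so 11 is a Miller–Rabin witness and 19847 is composite.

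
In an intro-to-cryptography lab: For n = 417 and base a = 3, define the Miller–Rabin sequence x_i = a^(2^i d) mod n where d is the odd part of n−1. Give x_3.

54

n − 1 = 416 = 2^5 · 13, so s = 5 and d = 13.
x_0 = 3^13 mod 417 = 132.
x_1 = 132^2 mod 417 = 327.
x_2 = 327^2 mod 417 = 177.
x_3 = 177^2 mod 417 = 54.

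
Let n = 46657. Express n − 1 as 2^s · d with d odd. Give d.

729

Halving: 46656 → 23328 → 11664 → 5832 → 2916 → 1458 → 729; 729 is odd.
So 46656 = 2^6 · 729.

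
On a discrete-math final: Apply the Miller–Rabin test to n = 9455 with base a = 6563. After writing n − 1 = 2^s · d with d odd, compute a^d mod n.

n − 1 = 9454 = 2^1 · 4727, so s = 1 and d = 4727.
6563^4727 mod 9455 = 5902.

5902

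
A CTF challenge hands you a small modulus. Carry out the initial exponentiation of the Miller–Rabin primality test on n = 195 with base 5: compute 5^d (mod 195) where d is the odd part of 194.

n − 1 = 194 = 2^1 · 97, so s = 1 and d = 97.
5^97 mod 195 = 5.

5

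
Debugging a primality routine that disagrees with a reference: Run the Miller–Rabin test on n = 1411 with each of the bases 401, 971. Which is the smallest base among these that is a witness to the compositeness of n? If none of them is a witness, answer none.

n − 1 = 1410 = 2^1 · 705, so s = 1 and d = 705.
Base 401: x_0 = 401^705 mod 1411 = 418. x_0 ∉ {1, 1410} and s = 1, so 401 is a Miller–Rabin witness and 1411 is composite.
Base 971: x_0 = 971^705 mod 1411 = 682. x_0 ∉ {1, 1410} and s = 1, so 971 is a Miller–Rabin witness and 1411 is composite.
The smallest witness among the given bases is 401.

401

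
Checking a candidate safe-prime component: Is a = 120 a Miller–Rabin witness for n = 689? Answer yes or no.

yes

n − 1 = 688 = 2^4 · 43, so s = 4 and d = 43.
x_0 = 120^43 mod 689 = 419.
x_0 is neither 1 nor 688, so continue squaring.
x_1 = 419^2 mod 689 = 555.
x_2 = 555^2 mod 689 = 42.
x_3 = 42^2 mod 689 = 386.
Reached i = s−1 = 3 without hitting −1: 120 is a Miller–Rabin witness and 689 is composite.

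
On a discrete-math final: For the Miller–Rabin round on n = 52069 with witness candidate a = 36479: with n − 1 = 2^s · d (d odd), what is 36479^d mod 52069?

1

n − 1 = 52068 = 2^2 · 13017, so s = 2 and d = 13017.
Repeated squaring mod 52069: 36479^1 ≡ 36479, 36479^2 ≡ 42077, 36479^4 ≡ 23791, 36479^8 ≡ 21651, 36479^16 ≡ 40663, 36479^32 ≡ 28474, 36479^64 ≡ 2277, 36479^128 ≡ 29898, 36479^256 ≡ 21881, 36479^512 ≡ 3706, 36479^1024 ≡ 40289, 36479^2048 ≡ 4515, 36479^4096 ≡ 26246, 36479^8192 ≡ 31715.
13017 = 8192 + 4096 + 512 + 128 + 64 + 16 + 8 + 1, so 36479^13017 ≡ 31715·26246·3706·29898·2277·40663·21651·36479 ≡ 1 (mod 52069).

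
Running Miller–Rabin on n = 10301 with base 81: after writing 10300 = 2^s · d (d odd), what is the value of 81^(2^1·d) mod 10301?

n − 1 = 10300 = 2^2 · 2575, so s = 2 and d = 2575.
Repeated squaring mod 10301: 81^1 ≡ 81, 81^2 ≡ 6561, 81^4 ≡ 9143, 81^8 ≡ 1834, 81^16 ≡ 5430, 81^32 ≡ 3438, 81^64 ≡ 4597, 81^128 ≡ 5058, 81^256 ≡ 5981, 81^512 ≡ 7289, 81^1024 ≡ 7264, 81^2048 ≡ 3974.
2575 = 2048 + 512 + 8 + 4 + 2 + 1, so 81^2575 ≡ 3974·7289·1834·9143·6561·81 ≡ 1 (mod 10301).
x_0 = 1.
x_1 = 1^2 mod 10301 = 1.

1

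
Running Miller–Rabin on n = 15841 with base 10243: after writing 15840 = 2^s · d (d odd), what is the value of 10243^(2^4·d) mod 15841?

1

n − 1 = 15840 = 2^5 · 495, so s = 5 and d = 495.
By repeated squaring, 10243^495 ≡ 15065 (mod 15841).
x_0 = 15065.
x_1 = 15065^2 mod 15841 = 218.
x_2 = 218^2 mod 15841 = 1.
x_3 = 1^2 mod 15841 = 1.
x_4 = 1^2 mod 15841 = 1.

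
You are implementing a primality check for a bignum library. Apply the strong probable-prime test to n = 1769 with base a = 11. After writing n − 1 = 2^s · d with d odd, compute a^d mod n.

n − 1 = 1768 = 2^3 · 221, so s = 3 and d = 221.
Repeated squaring mod 1769: 11^1 ≡ 11, 11^2 ≡ 121, 11^4 ≡ 489, 11^8 ≡ 306, 11^16 ≡ 1648, 11^32 ≡ 489, 11^64 ≡ 306, 11^128 ≡ 1648.
221 = 128 + 64 + 16 + 8 + 4 + 1, so 11^221 ≡ 1648·306·1648·306·489·11 ≡ 1353 (mod 1769).

1353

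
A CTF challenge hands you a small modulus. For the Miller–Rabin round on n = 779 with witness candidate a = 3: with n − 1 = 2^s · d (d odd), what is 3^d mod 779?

n − 1 = 778 = 2^1 · 389, so s = 1 and d = 389.
3^389 mod 779 = 694.

694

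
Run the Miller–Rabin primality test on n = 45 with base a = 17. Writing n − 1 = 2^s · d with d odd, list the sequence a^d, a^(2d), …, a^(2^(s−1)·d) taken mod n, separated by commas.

8, 19

n − 1 = 44 = 2^2 · 11, so s = 2 and d = 11.
x_0 = 17^11 mod 45 = 8.
x_1 = 8^2 mod 45 = 19.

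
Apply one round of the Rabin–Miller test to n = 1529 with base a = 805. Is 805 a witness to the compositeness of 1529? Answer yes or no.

n − 1 = 1528 = 2^3 · 191, so s = 3 and d = 191.
x_0 = 805^191 mod 1529 = 574.
x_0 is neither 1 nor 1528, so continue squaring.
x_1 = 574^2 mod 1529 = 741.
x_2 = 741^2 mod 1529 = 170.
Reached i = s−1 = 2 without hitting −1: 805 is a Miller–Rabin witness and 1529 is composite.

yes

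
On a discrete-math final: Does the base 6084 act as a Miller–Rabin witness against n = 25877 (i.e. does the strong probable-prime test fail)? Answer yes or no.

yes

n − 1 = 25876 = 2^2 · 6469, so s = 2 and d = 6469.
x_0 = 6084^6469 mod 25877 = 11770.
x_0 is neither 1 nor 25876, so continue squaring.
x_1 = 11770^2 mod 25877 = 13319.
Reached i = s−1 = 1 without hitting −1: 6084 is a Miller–Rabin witness and 25877 is composite.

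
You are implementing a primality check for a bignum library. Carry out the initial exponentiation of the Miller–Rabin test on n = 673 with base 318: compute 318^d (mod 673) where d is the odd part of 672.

464

n − 1 = 672 = 2^5 · 21, so s = 5 and d = 21.
318^21 mod 673 = 464.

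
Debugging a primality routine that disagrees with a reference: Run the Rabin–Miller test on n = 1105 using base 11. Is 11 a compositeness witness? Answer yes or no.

n − 1 = 1104 = 2^4 · 69, so s = 4 and d = 69.
Repeated squaring mod 1105: 11^1 ≡ 11, 11^2 ≡ 121, 11^4 ≡ 276, 11^8 ≡ 1036, 11^16 ≡ 341, 11^32 ≡ 256, 11^64 ≡ 341.
69 = 64 + 4 + 1, so 11^69 ≡ 341·276·11 ≡ 996 (mod 1105).
x_0 = 11^69 mod 1105 = 996.
x_0 is neither 1 nor 1104, so continue squaring.
x_1 = 996^2 mod 1105 = 831.
x_2 = 831^2 mod 1105 = 1041.
x_3 = 1041^2 mod 1105 = 781.
Reached i = s−1 = 3 without hitting −1: 11 is a Miller–Rabin witness and 1105 is composite.

yes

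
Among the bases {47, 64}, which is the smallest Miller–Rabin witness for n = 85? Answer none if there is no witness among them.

64

n − 1 = 84 = 2^2 · 21, so s = 2 and d = 21.
Base 47: x_0 = 47^21 mod 85 = 47. x_0 is neither 1 nor 84, so continue squaring. x_1 = 47^2 mod 85 = 84. x_1 ≡ −1, so 47 is not a witness.
Base 64: x_0 = 64^21 mod 85 = 64. x_0 is neither 1 nor 84, so continue squaring. x_1 = 64^2 mod 85 = 16. Reached i = s−1 = 1 without hitting −1: 64 is a Miller–Rabin witness and 85 is composite.
The smallest witness among the given bases is 64.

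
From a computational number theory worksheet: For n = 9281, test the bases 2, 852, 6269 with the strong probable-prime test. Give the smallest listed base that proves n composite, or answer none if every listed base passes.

n − 1 = 9280 = 2^6 · 145, so s = 6 and d = 145.
Base 2: x_0 = 2^145 mod 9281 = 6459. x_0 is neither 1 nor 9280, so continue squaring. x_1 = 6459^2 mod 9281 = 586. x_2 = 586^2 mod 9281 = 9280. x_2 ≡ −1, so 2 is not a witness.
Base 852: x_0 = 852^145 mod 9281 = 6624. x_0 is neither 1 nor 9280, so continue squaring. x_1 = 6624^2 mod 9281 = 6089. x_2 = 6089^2 mod 9281 = 7607. x_3 = 7607^2 mod 9281 = 8695. x_4 = 8695^2 mod 9281 = 9280. x_4 ≡ −1, so 852 is not a witness.
Base 6269: x_0 = 6269^145 mod 9281 = 1825. x_0 is neither 1 nor 9280, so continue squaring. x_1 = 1825^2 mod 9281 = 8027. x_2 = 8027^2 mod 9281 = 4027. x_3 = 4027^2 mod 9281 = 2822. x_4 = 2822^2 mod 9281 = 586. x_5 = 586^2 mod 9281 = 9280. x_5 ≡ −1, so 6269 is not a witness.
No listed base is a witness for 9281.

none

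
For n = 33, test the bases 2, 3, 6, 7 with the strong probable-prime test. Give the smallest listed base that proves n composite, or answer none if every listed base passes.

n − 1 = 32 = 2^5 · 1, so s = 5 and d = 1.
Base 2: x_0 = 2^1 mod 33 = 2. x_0 is neither 1 nor 32, so continue squaring. x_1 = 2^2 mod 33 = 4. x_2 = 4^2 mod 33 = 16. x_3 = 16^2 mod 33 = 25. x_4 = 25^2 mod 33 = 31. Reached i = s−1 = 4 without hitting −1: 2 is a Miller–Rabin witness and 33 is composite.
Base 3: x_0 = 3^1 mod 33 = 3. x_0 is neither 1 nor 32, so continue squaring. x_1 = 3^2 mod 33 = 9. x_2 = 9^2 mod 33 = 15. x_3 = 15^2 mod 33 = 27. x_4 = 27^2 mod 33 = 3. Reached i = s−1 = 4 without hitting −1: 3 is a Miller–Rabin witness and 33 is composite.
Base 6: x_0 = 6^1 mod 33 = 6. x_0 is neither 1 nor 32, so continue squaring. x_1 = 6^2 mod 33 = 3. x_2 = 3^2 mod 33 = 9. x_3 = 9^2 mod 33 = 15. x_4 = 15^2 mod 33 = 27. Reached i = s−1 = 4 without hitting −1: 6 is a Miller–Rabin witness and 33 is composite.
Base 7: x_0 = 7^1 mod 33 = 7. x_0 is neither 1 nor 32, so continue squaring. x_1 = 7^2 mod 33 = 16. x_2 = 16^2 mod 33 = 25. x_3 = 25^2 mod 33 = 31. x_4 = 31^2 mod 33 = 4. Reached i = s−1 = 4 without hitting −1: 7 is a Miller–Rabin witness and 33 is composite.
The smallest witness among the given bases is 2.

2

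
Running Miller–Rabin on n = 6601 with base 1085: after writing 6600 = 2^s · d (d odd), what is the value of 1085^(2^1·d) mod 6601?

n − 1 = 6600 = 2^3 · 825, so s = 3 and d = 825.
Repeated squaring mod 6601: 1085^1 ≡ 1085, 1085^2 ≡ 2247, 1085^4 ≡ 5845, 1085^8 ≡ 3850, 1085^16 ≡ 3255, 1085^32 ≡ 420, 1085^64 ≡ 4774, 1085^128 ≡ 4424, 1085^256 ≡ 6412, 1085^512 ≡ 2716.
825 = 512 + 256 + 32 + 16 + 8 + 1, so 1085^825 ≡ 2716·6412·420·3255·3850·1085 ≡ 875 (mod 6601).
x_0 = 875.
x_1 = 875^2 mod 6601 = 6510.

6510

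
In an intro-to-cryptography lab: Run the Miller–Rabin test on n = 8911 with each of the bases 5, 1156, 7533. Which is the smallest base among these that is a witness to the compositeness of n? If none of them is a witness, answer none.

n − 1 = 8910 = 2^1 · 4455, so s = 1 and d = 4455.
Base 5: x_0 = 5^4455 mod 8911 = 2813. x_0 ∉ {1, 8910} and s = 1, so 5 is a Miller–Rabin witness and 8911 is composite.
Base 1156: x_0 = 1156^4455 mod 8911 = 1. x_0 = 1, so 1156 is not a witness.
Base 7533: x_0 = 7533^4455 mod 8911 = 1. x_0 = 1, so 7533 is not a witness.
The smallest witness among the given bases is 5.

5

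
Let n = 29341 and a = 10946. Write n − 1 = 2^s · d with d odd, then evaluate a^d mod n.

20800

n − 1 = 29340 = 2^2 · 7335, so s = 2 and d = 7335.
Repeated squaring mod 29341: 10946^1 ≡ 10946, 10946^2 ≡ 15613, 10946^4 ≡ 741, 10946^8 ≡ 20943, 10946^16 ≡ 19981, 10946^32 ≡ 26715, 10946^64 ≡ 741, 10946^128 ≡ 20943, 10946^256 ≡ 19981, 10946^512 ≡ 26715, 10946^1024 ≡ 741, 10946^2048 ≡ 20943, 10946^4096 ≡ 19981.
7335 = 4096 + 2048 + 1024 + 128 + 32 + 4 + 2 + 1, so 10946^7335 ≡ 19981·20943·741·20943·26715·741·15613·10946 ≡ 20800 (mod 29341).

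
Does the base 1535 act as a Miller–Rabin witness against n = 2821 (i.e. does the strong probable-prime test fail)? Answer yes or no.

n − 1 = 2820 = 2^2 · 705, so s = 2 and d = 705.
x_0 = 1535^705 mod 2821 = 1.
x_0 = 1, so 1535 is not a witness.

no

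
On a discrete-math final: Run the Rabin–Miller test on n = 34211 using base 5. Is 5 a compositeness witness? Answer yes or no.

n − 1 = 34210 = 2^1 · 17105, so s = 1 and d = 17105.
Repeated squaring mod 34211: 5^1 ≡ 5, 5^2 ≡ 25, 5^4 ≡ 625, 5^8 ≡ 14304, 5^16 ≡ 22636, 5^32 ≡ 10349, 5^64 ≡ 21371, 5^128 ≡ 2791, 5^256 ≡ 23784, 5^512 ≡ 33982, 5^1024 ≡ 18230, 5^2048 ≡ 7246, 5^4096 ≡ 24842, 5^8192 ≡ 26946, 5^16384 ≡ 26863.
17105 = 16384 + 512 + 128 + 64 + 16 + 1, so 5^17105 ≡ 26863·33982·2791·21371·22636·5 ≡ 1 (mod 34211).
x_0 = 5^17105 mod 34211 = 1.
x_0 = 1, so 5 is not a witness.

no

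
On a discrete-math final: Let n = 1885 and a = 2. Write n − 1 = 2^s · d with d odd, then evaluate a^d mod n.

n − 1 = 1884 = 2^2 · 471, so s = 2 and d = 471.
Repeated squaring mod 1885: 2^1 ≡ 2, 2^2 ≡ 4, 2^4 ≡ 16, 2^8 ≡ 256, 2^16 ≡ 1446, 2^32 ≡ 451, 2^64 ≡ 1706, 2^128 ≡ 1881, 2^256 ≡ 16.
471 = 256 + 128 + 64 + 16 + 4 + 2 + 1, so 2^471 ≡ 16·1881·1706·1446·16·4·2 ≡ 1373 (mod 1885).

1373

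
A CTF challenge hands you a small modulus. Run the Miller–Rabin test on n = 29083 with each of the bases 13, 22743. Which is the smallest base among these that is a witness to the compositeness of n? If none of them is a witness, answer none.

n − 1 = 29082 = 2^1 · 14541, so s = 1 and d = 14541.
Base 13: x_0 = 13^14541 mod 29083 = 22954. x_0 ∉ {1, 29082} and s = 1, so 13 is a Miller–Rabin witness and 29083 is composite.
Base 22743: x_0 = 22743^14541 mod 29083 = 1111. x_0 ∉ {1, 29082} and s = 1, so 22743 is a Miller–Rabin witness and 29083 is composite.
The smallest witness among the given bases is 13.

13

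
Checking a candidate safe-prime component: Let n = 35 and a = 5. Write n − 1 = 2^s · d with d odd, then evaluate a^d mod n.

n − 1 = 34 = 2^1 · 17, so s = 1 and d = 17.
Repeated squaring mod 35: 5^1 ≡ 5, 5^2 ≡ 25, 5^4 ≡ 30, 5^8 ≡ 25, 5^16 ≡ 30.
17 = 16 + 1, so 5^17 ≡ 30·5 ≡ 10 (mod 35).

10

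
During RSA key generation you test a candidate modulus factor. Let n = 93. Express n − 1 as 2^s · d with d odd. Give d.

23

Halving: 92 → 46 → 23; 23 is odd.
So 92 = 2^2 · 23.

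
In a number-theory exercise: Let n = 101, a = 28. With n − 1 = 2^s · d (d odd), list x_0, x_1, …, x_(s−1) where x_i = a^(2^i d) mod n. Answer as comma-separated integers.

91, 100

n − 1 = 100 = 2^2 · 25, so s = 2 and d = 25.
x_0 = 28^25 mod 101 = 91.
x_1 = 91^2 mod 101 = 100.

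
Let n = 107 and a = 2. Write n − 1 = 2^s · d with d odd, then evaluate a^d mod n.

n − 1 = 106 = 2^1 · 53, so s = 1 and d = 53.
2^53 mod 107 = 106.

106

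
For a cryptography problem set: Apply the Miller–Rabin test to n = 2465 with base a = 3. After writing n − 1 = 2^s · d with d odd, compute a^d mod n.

2018

n − 1 = 2464 = 2^5 · 77, so s = 5 and d = 77.
3^77 mod 2465 = 2018.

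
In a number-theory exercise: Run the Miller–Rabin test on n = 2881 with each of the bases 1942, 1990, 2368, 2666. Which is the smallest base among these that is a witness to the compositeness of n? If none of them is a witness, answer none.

1990

n − 1 = 2880 = 2^6 · 45, so s = 6 and d = 45.
Base 1942: x_0 = 1942^45 mod 2881 = 2880. x_0 = 2880 ≡ −1, so 1942 is not a witness.
Base 1990: x_0 = 1990^45 mod 2881 = 868. x_0 is neither 1 nor 2880, so continue squaring. x_1 = 868^2 mod 2881 = 1483. x_2 = 1483^2 mod 2881 = 1086. x_3 = 1086^2 mod 2881 = 1067. x_4 = 1067^2 mod 2881 = 494. x_5 = 494^2 mod 2881 = 2032. Reached i = s−1 = 5 without hitting −1: 1990 is a Miller–Rabin witness and 2881 is composite.
Base 2368: x_0 = 2368^45 mod 2881 = 801. x_0 is neither 1 nor 2880, so continue squaring. x_1 = 801^2 mod 2881 = 2019. x_2 = 2019^2 mod 2881 = 2627. x_3 = 2627^2 mod 2881 = 1134. x_4 = 1134^2 mod 2881 = 1030. x_5 = 1030^2 mod 2881 = 692. Reached i = s−1 = 5 without hitting −1: 2368 is a Miller–Rabin witness and 2881 is composite.
Base 2666: x_0 = 2666^45 mod 2881 = 2666. x_0 is neither 1 nor 2880, so continue squaring. x_1 = 2666^2 mod 2881 = 129. x_2 = 129^2 mod 2881 = 2236. x_3 = 2236^2 mod 2881 = 1161. x_4 = 1161^2 mod 2881 = 2494. x_5 = 2494^2 mod 2881 = 2838. Reached i = s−1 = 5 without hitting −1: 2666 is a Miller–Rabin witness and 2881 is composite.
The smallest witness among the given bases is 1990.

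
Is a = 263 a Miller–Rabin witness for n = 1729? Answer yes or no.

n − 1 = 1728 = 2^6 · 27, so s = 6 and d = 27.
x_0 = 263^27 mod 1729 = 1.
x_0 = 1, so 263 is not a witness.

no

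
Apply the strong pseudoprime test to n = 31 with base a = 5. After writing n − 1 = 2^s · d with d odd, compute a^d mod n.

1

n − 1 = 30 = 2^1 · 15, so s = 1 and d = 15.
5^15 mod 31 = 1.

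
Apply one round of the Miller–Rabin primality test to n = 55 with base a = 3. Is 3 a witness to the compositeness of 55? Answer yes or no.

n − 1 = 54 = 2^1 · 27, so s = 1 and d = 27.
Repeated squaring mod 55: 3^1 ≡ 3, 3^2 ≡ 9, 3^4 ≡ 26, 3^8 ≡ 16, 3^16 ≡ 36.
27 = 16 + 8 + 2 + 1, so 3^27 ≡ 36·16·9·3 ≡ 42 (mod 55).
x_0 = 3^27 mod 55 = 42.
x_0 ∉ {1, 54} and s = 1, so 3 is a Miller–Rabin witness and 55 is composite.

yes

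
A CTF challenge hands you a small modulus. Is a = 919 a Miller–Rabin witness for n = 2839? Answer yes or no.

n − 1 = 2838 = 2^1 · 1419, so s = 1 and d = 1419.
x_0 = 919^1419 mod 2839 = 987.
x_0 ∉ {1, 2838} and s = 1, so 919 is a Miller–Rabin witness and 2839 is composite.

yes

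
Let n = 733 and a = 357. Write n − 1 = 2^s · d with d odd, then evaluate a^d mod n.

353

n − 1 = 732 = 2^2 · 183, so s = 2 and d = 183.
357^183 mod 733 = 353.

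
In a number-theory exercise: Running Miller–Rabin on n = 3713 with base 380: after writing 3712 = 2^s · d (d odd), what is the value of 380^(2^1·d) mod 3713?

2775

n − 1 = 3712 = 2^7 · 29, so s = 7 and d = 29.
x_0 = 380^29 mod 3713 = 101.
x_1 = 101^2 mod 3713 = 2775.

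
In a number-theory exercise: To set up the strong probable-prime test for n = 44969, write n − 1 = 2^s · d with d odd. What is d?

Halving: 44968 → 22484 → 11242 → 5621; 5621 is odd.
So 44968 = 2^3 · 5621.

5621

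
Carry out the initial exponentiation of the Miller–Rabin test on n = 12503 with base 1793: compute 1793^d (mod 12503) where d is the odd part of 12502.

12502

n − 1 = 12502 = 2^1 · 6251, so s = 1 and d = 6251.
1793^6251 mod 12503 = 12502.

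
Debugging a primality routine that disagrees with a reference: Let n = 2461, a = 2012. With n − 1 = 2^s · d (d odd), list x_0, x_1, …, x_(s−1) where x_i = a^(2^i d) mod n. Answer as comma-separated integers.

n − 1 = 2460 = 2^2 · 615, so s = 2 and d = 615.
x_0 = 2012^615 mod 2461 = 458.
x_1 = 458^2 mod 2461 = 579.

458, 579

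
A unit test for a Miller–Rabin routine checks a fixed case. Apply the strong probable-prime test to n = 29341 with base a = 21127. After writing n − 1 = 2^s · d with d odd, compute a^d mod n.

11396

n − 1 = 29340 = 2^2 · 7335, so s = 2 and d = 7335.
21127^7335 mod 29341 = 11396.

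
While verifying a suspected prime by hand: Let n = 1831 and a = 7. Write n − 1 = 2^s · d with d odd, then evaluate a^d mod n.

n − 1 = 1830 = 2^1 · 915, so s = 1 and d = 915.
7^915 mod 1831 = 1830.

1830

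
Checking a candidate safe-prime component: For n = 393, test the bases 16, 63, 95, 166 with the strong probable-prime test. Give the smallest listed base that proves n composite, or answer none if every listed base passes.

16

n − 1 = 392 = 2^3 · 49, so s = 3 and d = 49.
Base 16: x_0 = 16^49 mod 393 = 391. x_0 is neither 1 nor 392, so continue squaring. x_1 = 391^2 mod 393 = 4. x_2 = 4^2 mod 393 = 16. Reached i = s−1 = 2 without hitting −1: 16 is a Miller–Rabin witness and 393 is composite.
Base 63: x_0 = 63^49 mod 393 = 45. x_0 is neither 1 nor 392, so continue squaring. x_1 = 45^2 mod 393 = 60. x_2 = 60^2 mod 393 = 63. Reached i = s−1 = 2 without hitting −1: 63 is a Miller–Rabin witness and 393 is composite.
Base 95: x_0 = 95^49 mod 393 = 377. x_0 is neither 1 nor 392, so continue squaring. x_1 = 377^2 mod 393 = 256. x_2 = 256^2 mod 393 = 298. Reached i = s−1 = 2 without hitting −1: 95 is a Miller–Rabin witness and 393 is composite.
Base 166: x_0 = 166^49 mod 393 = 385. x_0 is neither 1 nor 392, so continue squaring. x_1 = 385^2 mod 393 = 64. x_2 = 64^2 mod 393 = 166. Reached i = s−1 = 2 without hitting −1: 166 is a Miller–Rabin witness and 393 is composite.
The smallest witness among the given bases is 16.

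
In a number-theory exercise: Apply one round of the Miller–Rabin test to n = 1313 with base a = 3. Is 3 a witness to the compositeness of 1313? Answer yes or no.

n − 1 = 1312 = 2^5 · 41, so s = 5 and d = 41.
By repeated squaring, 3^41 ≡ 867 (mod 1313).
x_0 = 3^41 mod 1313 = 867.
x_0 is neither 1 nor 1312, so continue squaring.
x_1 = 867^2 mod 1313 = 653.
x_2 = 653^2 mod 1313 = 997.
x_3 = 997^2 mod 1313 = 68.
x_4 = 68^2 mod 1313 = 685.
Reached i = s−1 = 4 without hitting −1: 3 is a Miller–Rabin witness and 1313 is composite.

yes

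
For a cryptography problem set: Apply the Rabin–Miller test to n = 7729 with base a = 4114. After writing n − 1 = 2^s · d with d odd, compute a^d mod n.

n − 1 = 7728 = 2^4 · 483, so s = 4 and d = 483.
Repeated squaring mod 7729: 4114^1 ≡ 4114, 4114^2 ≡ 6215, 4114^4 ≡ 4412, 4114^8 ≡ 4122, 4114^16 ≡ 2542, 4114^32 ≡ 320, 4114^64 ≡ 1923, 4114^128 ≡ 3467, 4114^256 ≡ 1494.
483 = 256 + 128 + 64 + 32 + 2 + 1, so 4114^483 ≡ 1494·3467·1923·320·6215·4114 ≡ 2943 (mod 7729).

2943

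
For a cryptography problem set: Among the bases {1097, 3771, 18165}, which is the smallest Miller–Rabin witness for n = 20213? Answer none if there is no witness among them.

n − 1 = 20212 = 2^2 · 5053, so s = 2 and d = 5053.
Base 1097: x_0 = 1097^5053 mod 20213 = 18844. x_0 is neither 1 nor 20212, so continue squaring. x_1 = 18844^2 mod 20213 = 14565. Reached i = s−1 = 1 without hitting −1: 1097 is a Miller–Rabin witness and 20213 is composite.
Base 3771: x_0 = 3771^5053 mod 20213 = 14472. x_0 is neither 1 nor 20212, so continue squaring. x_1 = 14472^2 mod 20213 = 11891. Reached i = s−1 = 1 without hitting −1: 3771 is a Miller–Rabin witness and 20213 is composite.
Base 18165: x_0 = 18165^5053 mod 20213 = 1181. x_0 is neither 1 nor 20212, so continue squaring. x_1 = 1181^2 mod 20213 = 64. Reached i = s−1 = 1 without hitting −1: 18165 is a Miller–Rabin witness and 20213 is composite.
The smallest witness among the given bases is 1097.

1097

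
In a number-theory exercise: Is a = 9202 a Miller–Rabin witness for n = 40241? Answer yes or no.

n − 1 = 40240 = 2^4 · 2515, so s = 4 and d = 2515.
Repeated squaring mod 40241: 9202^1 ≡ 9202, 9202^2 ≡ 9740, 9202^4 ≡ 19563, 9202^8 ≡ 19059, 9202^16 ≡ 30215, 9202^32 ≡ 38899, 9202^64 ≡ 30360, 9202^128 ≡ 9495, 9202^256 ≡ 15185, 9202^512 ≡ 3295, 9202^1024 ≡ 32196, 9202^2048 ≡ 14497.
2515 = 2048 + 256 + 128 + 64 + 16 + 2 + 1, so 9202^2515 ≡ 14497·15185·9495·30360·30215·9740·9202 ≡ 12813 (mod 40241).
x_0 = 9202^2515 mod 40241 = 12813.
x_0 is neither 1 nor 40240, so continue squaring.
x_1 = 12813^2 mod 40241 = 29930.
x_2 = 29930^2 mod 40241 = 40240.
x_2 ≡ −1, so 9202 is not a witness.

no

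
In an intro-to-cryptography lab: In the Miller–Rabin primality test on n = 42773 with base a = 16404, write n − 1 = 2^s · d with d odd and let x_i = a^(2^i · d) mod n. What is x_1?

1

n − 1 = 42772 = 2^2 · 10693, so s = 2 and d = 10693.
By repeated squaring, 16404^10693 ≡ 1 (mod 42773).
x_0 = 1.
x_1 = 1^2 mod 42773 = 1.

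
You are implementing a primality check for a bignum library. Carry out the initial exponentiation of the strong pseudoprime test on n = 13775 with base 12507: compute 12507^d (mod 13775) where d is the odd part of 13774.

n − 1 = 13774 = 2^1 · 6887, so s = 1 and d = 6887.
Repeated squaring mod 13775: 12507^1 ≡ 12507, 12507^2 ≡ 9924, 12507^4 ≡ 8301, 12507^8 ≡ 4051, 12507^16 ≡ 4576, 12507^32 ≡ 1776, 12507^64 ≡ 13476, 12507^128 ≡ 6751, 12507^256 ≡ 8301, 12507^512 ≡ 4051, 12507^1024 ≡ 4576, 12507^2048 ≡ 1776, 12507^4096 ≡ 13476.
6887 = 4096 + 2048 + 512 + 128 + 64 + 32 + 4 + 2 + 1, so 12507^6887 ≡ 13476·1776·4051·6751·13476·1776·8301·9924·12507 ≡ 11843 (mod 13775).

11843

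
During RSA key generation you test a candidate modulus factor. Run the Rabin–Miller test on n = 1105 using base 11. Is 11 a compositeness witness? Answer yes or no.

yes

n − 1 = 1104 = 2^4 · 69, so s = 4 and d = 69.
By repeated squaring, 11^69 ≡ 996 (mod 1105).
x_0 = 11^69 mod 1105 = 996.
x_0 is neither 1 nor 1104, so continue squaring.
x_1 = 996^2 mod 1105 = 831.
x_2 = 831^2 mod 1105 = 1041.
x_3 = 1041^2 mod 1105 = 781.
Reached i = s−1 = 3 without hitting −1: 11 is a Miller–Rabin witness and 1105 is composite.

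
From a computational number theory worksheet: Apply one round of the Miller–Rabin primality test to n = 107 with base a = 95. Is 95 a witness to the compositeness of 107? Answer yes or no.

no

n − 1 = 106 = 2^1 · 53, so s = 1 and d = 53.
x_0 = 95^53 mod 107 = 106.
x_0 = 106 ≡ −1, so 95 is not a witness.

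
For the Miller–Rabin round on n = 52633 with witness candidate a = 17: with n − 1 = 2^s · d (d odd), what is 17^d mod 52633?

n − 1 = 52632 = 2^3 · 6579, so s = 3 and d = 6579.
17^6579 mod 52633 = 825.

825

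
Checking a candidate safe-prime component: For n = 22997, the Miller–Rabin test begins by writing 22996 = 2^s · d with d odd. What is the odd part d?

Halving: 22996 → 11498 → 5749; 5749 is odd.
So 22996 = 2^2 · 5749.

5749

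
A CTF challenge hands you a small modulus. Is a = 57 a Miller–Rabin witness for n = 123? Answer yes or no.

n − 1 = 122 = 2^1 · 61, so s = 1 and d = 61.
Repeated squaring mod 123: 57^1 ≡ 57, 57^2 ≡ 51, 57^4 ≡ 18, 57^8 ≡ 78, 57^16 ≡ 57, 57^32 ≡ 51.
61 = 32 + 16 + 8 + 4 + 1, so 57^61 ≡ 51·57·78·18·57 ≡ 57 (mod 123).
x_0 = 57^61 mod 123 = 57.
x_0 ∉ {1, 122} and s = 1, so 57 is a Miller–Rabin witness and 123 is composite.

yes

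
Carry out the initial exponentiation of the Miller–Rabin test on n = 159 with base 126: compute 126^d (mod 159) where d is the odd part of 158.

33

n − 1 = 158 = 2^1 · 79, so s = 1 and d = 79.
Repeated squaring mod 159: 126^1 ≡ 126, 126^2 ≡ 135, 126^4 ≡ 99, 126^8 ≡ 102, 126^16 ≡ 69, 126^32 ≡ 150, 126^64 ≡ 81.
79 = 64 + 8 + 4 + 2 + 1, so 126^79 ≡ 81·102·99·135·126 ≡ 33 (mod 159).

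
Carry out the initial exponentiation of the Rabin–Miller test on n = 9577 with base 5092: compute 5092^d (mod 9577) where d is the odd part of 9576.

n − 1 = 9576 = 2^3 · 1197, so s = 3 and d = 1197.
5092^1197 mod 9577 = 5867.

5867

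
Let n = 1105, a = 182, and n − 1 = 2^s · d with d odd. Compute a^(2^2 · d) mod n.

n − 1 = 1104 = 2^4 · 69, so s = 4 and d = 69.
By repeated squaring, 182^69 ≡ 377 (mod 1105).
x_0 = 377.
x_1 = 377^2 mod 1105 = 689.
x_2 = 689^2 mod 1105 = 676.

676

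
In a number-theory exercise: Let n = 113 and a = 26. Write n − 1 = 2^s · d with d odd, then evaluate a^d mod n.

18

n − 1 = 112 = 2^4 · 7, so s = 4 and d = 7.
Repeated squaring mod 113: 26^1 ≡ 26, 26^2 ≡ 111, 26^4 ≡ 4.
7 = 4 + 2 + 1, so 26^7 ≡ 4·111·26 ≡ 18 (mod 113).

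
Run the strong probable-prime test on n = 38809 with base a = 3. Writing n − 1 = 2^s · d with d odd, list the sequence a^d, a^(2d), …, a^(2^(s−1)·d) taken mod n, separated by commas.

11046, 37429, 2759

n − 1 = 38808 = 2^3 · 4851, so s = 3 and d = 4851.
x_0 = 3^4851 mod 38809 = 11046.
x_1 = 11046^2 mod 38809 = 37429.
x_2 = 37429^2 mod 38809 = 2759.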